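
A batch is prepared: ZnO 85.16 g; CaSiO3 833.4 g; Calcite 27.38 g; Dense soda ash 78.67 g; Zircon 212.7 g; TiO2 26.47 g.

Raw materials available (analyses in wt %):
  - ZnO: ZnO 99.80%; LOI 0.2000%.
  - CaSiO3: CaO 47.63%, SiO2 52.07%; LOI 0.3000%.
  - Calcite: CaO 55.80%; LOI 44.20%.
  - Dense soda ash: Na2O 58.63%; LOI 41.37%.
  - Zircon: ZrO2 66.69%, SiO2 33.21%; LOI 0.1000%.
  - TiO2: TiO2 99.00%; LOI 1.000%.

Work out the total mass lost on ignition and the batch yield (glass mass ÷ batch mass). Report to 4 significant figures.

The intermediate values are printed rounded off to 4 significant digits at each printed step. Each numeric step keeps full float precision from first step to last — each reported value takes exactly one rounding — derived quantities, which include LOI, totals, yield, glass mass, six oxide percentages, are computed in full float precision, exactly as printed in the question or the answer, using the weight values at 1216 g of glass.
Ignition loss by material:
  ZnO: 85.16 × 0.002000 = 0.1703 g
  CaSiO3: 833.4 × 0.003000 = 2.500 g
  Calcite: 27.38 × 0.4420 = 12.10 g
  Dense soda ash: 78.67 × 0.4137 = 32.55 g
  Zircon: 212.7 × 0.001000 = 0.2127 g
  TiO2: 26.47 × 0.01000 = 0.2647 g
Total LOI = 47.80 g
Glass = batch − LOI = 1264 − 47.80 = 1216 g

LOI loss = 47.80 g; glass = 1216 g; yield = 96.22%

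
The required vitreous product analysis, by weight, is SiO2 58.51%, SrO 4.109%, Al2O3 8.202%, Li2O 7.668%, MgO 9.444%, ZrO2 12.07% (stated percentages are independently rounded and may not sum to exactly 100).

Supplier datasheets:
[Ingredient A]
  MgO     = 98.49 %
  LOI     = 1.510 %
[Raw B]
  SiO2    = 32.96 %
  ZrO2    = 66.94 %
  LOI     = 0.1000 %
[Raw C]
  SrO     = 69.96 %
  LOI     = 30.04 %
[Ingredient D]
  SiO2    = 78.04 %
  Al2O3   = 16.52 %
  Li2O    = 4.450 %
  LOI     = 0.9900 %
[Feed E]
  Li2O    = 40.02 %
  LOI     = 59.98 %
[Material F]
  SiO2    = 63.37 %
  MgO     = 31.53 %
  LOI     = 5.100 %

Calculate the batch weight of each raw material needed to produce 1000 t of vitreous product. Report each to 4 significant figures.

Batch per 1000 t vitreous product:
  Ingredient A: 26.07 t
  Raw B: 180.3 t
  Raw C: 58.73 t
  Ingredient D: 496.5 t
  Feed E: 136.4 t
  Material F: 218.1 t
Total batch = 1116 t; LOI loss = 116.1 t; yield = 89.60%

Full float precision is carried through every step. Mid-chain values appear (rounded to 4 significant digits) in the printout; a single rounding finalizes each reported number. All derived quantities, including yield, net glass mass, the six compositions, ignition loss, totals, are computed from the batch weights per 1000 t of glass in exact precision precisely as stated by either problem or answer.
Oxide mass targets, per 1000 t vitreous product:
  SiO2: 58.51% × 1000 = 585.1 t
  SrO: 4.109% × 1000 = 41.09 t
  Al2O3: 8.202% × 1000 = 82.02 t
  Li2O: 7.668% × 1000 = 76.68 t
  MgO: 9.444% × 1000 = 94.44 t
  ZrO2: 12.07% × 1000 = 120.7 t
Oxide-by-oxide audit applying the batch weights above, per the basis as stated (each sum matches its target mass given rounding of the digits):
  SiO2: 180.3·0.3296 + 496.5·0.7804 + 218.1·0.6337 = 585.1 t (target 585.1 t)
  SrO: 58.73·0.6996 = 41.09 t (target 41.09 t)
  Al2O3: 496.5·0.1652 = 82.02 t (target 82.02 t)
  Li2O: 496.5·0.04450 + 136.4·0.4002 = 76.68 t (target 76.68 t)
  MgO: 26.07·0.9849 + 218.1·0.3153 = 94.44 t (target 94.44 t)
  ZrO2: 180.3·0.6694 = 120.7 t (target 120.7 t)
Glass-mass sanity pass: Σ batch − LOI loss = 1000 t (summing oxide targets gives 1000 t; versus the stated basis of 1000 t — differing by rounding only).
Summing the batch: Σ batch = 1116 t; LOI removed, Σ of batch·LOI: 116.1 t; yield = glass ÷ total batch = 89.60%.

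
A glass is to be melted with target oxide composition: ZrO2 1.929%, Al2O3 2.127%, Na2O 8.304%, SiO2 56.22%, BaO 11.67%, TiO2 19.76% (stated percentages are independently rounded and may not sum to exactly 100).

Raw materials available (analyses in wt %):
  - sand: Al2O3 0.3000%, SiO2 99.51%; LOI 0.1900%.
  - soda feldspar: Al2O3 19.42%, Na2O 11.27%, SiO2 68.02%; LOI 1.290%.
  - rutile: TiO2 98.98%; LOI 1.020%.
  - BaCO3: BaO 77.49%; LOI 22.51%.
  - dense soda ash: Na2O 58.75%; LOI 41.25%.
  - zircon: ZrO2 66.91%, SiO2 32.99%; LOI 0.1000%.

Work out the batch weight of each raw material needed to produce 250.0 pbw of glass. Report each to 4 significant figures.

Each numeric step holds full precision all the way through — working values are printed (rounded to 4 significant digits) as written — each reported result is rounded only once — all derived quantities, including yield, six oxide percentages, LOI, totals, net glass mass, are re-derived from the batch weights at 250.0 pbw of glass in exact precision, exactly as shown in question or answer.
Oxide mass targets, per 250.0 pbw glass:
  ZrO2: 1.929% × 250.0 = 4.822 pbw
  Al2O3: 2.127% × 250.0 = 5.318 pbw
  Na2O: 8.304% × 250.0 = 20.76 pbw
  SiO2: 56.22% × 250.0 = 140.6 pbw
  BaO: 11.67% × 250.0 = 29.18 pbw
  TiO2: 19.76% × 250.0 = 49.40 pbw
Sums-versus-targets review on the weights just shown, versus the basis set out (target by target, the sums agree inside rounding margins):
  ZrO2: 7.207·0.6691 = 4.822 pbw (target 4.822 pbw)
  Al2O3: 121.4·0.003000 + 25.51·0.1942 = 5.318 pbw (target 5.318 pbw)
  Na2O: 25.51·0.1127 + 30.44·0.5875 = 20.76 pbw (target 20.76 pbw)
  SiO2: 121.4·0.9951 + 25.51·0.6802 + 7.207·0.3299 = 140.5 pbw (target 140.6 pbw)
  BaO: 37.65·0.7749 = 29.17 pbw (target 29.18 pbw)
  TiO2: 49.91·0.9898 = 49.40 pbw (target 49.40 pbw)
Glass-mass bookkeeping: the batch minus its LOI: 250.0 pbw (the targets, summed, come to 250.0 pbw; stated basis 250.0 pbw — deltas are rounding alone).
Batch grand total — Σ batch = 272.1 pbw; ignition loss, Σ(batch × LOI) = 22.11 pbw; yield, glass over the total, = 91.88%.

Batch per 250.0 pbw glass:
  sand: 121.4 pbw
  soda feldspar: 25.51 pbw
  rutile: 49.91 pbw
  BaCO3: 37.65 pbw
  dense soda ash: 30.44 pbw
  zircon: 7.207 pbw
Total batch = 272.1 pbw; LOI loss = 22.11 pbw; yield = 91.88%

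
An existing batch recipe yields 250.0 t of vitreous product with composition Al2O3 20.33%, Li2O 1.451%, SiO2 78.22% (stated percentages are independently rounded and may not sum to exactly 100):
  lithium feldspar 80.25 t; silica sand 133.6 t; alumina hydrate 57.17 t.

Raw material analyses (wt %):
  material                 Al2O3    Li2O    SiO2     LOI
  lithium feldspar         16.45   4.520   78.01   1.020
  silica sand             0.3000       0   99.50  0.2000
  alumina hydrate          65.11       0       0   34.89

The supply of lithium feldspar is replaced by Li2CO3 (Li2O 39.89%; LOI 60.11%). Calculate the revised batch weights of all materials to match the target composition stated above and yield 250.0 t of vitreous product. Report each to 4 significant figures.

Intermediates are displayed rounded to four significant figures on the page. Exact precision is maintained throughout; every reported value includes exactly one rounding. Derived quantities are carried at exact precision (yield, LOI, the totals, the three compositions, net glass mass) using the weight values on 250.0 t of glass, as given in the problem or the answer.
Oxide mass targets, per 250.0 t vitreous product:
  Al2O3: 20.33% × 250.0 = 50.82 t
  Li2O: 1.451% × 250.0 = 3.628 t
  SiO2: 78.22% × 250.0 = 195.6 t
A balance pass over the oxides, from the weights as reported, relative to the basis at hand (each sum matches its target mass net of answer rounding effects):
  Al2O3: 196.5·0.003000 + 77.15·0.6511 = 50.82 t (target 50.82 t)
  Li2O: 9.094·0.3989 = 3.628 t (target 3.628 t)
  SiO2: 196.5·0.9950 = 195.5 t (target 195.6 t)
Consistency of the glass mass: net batch after ignition = 250.0 t (per-oxide target masses sum to 250.0 t; with the basis standing at 250.0 t — any gap is answer rounding).
Whole-batch sum: Σ batch = 282.7 t; the LOI term Σ batch·LOI equals 32.78 t; yield = glass ÷ total batch = 88.41%.

Revised batch per 250.0 t vitreous product:
  Li2CO3: 9.094 t
  silica sand: 196.5 t
  alumina hydrate: 77.15 t
Total batch = 282.7 t; LOI loss = 32.78 t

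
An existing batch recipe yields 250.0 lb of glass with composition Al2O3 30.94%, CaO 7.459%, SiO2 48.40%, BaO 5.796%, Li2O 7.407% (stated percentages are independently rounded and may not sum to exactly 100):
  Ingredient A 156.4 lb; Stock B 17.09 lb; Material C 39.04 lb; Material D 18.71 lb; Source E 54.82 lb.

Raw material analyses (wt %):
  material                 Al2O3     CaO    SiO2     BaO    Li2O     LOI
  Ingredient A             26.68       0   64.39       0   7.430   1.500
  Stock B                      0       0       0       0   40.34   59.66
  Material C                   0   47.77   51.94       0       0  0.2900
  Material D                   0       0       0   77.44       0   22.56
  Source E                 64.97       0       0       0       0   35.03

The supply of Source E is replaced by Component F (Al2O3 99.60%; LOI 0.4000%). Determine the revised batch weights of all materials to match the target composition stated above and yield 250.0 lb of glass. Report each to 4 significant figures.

Every computation carries exact precision from start to finish. Values along the way are printed, rounded to 4 significant figures, on the page. Every reported result is rounded exactly once; the derived quantities (the yield, five oxide percentages, net glass mass, ignition loss, the totals) are computed at exact precision from the batch weights at 250.0 lb of glass, as written in problem or answer.
Oxide mass targets, per 250.0 lb glass:
  Al2O3: 30.94% × 250.0 = 77.35 lb
  CaO: 7.459% × 250.0 = 18.65 lb
  SiO2: 48.40% × 250.0 = 121.0 lb
  BaO: 5.796% × 250.0 = 14.49 lb
  Li2O: 7.407% × 250.0 = 18.52 lb
Oxide-by-oxide audit given the weights on record, relative to the basis at hand (summed amounts equal target values modulo rounding of the values):
  Al2O3: 156.4·0.2668 + 35.76·0.9960 = 77.34 lb (target 77.35 lb)
  CaO: 39.04·0.4777 = 18.65 lb (target 18.65 lb)
  SiO2: 156.4·0.6439 + 39.04·0.5194 = 121.0 lb (target 121.0 lb)
  BaO: 18.71·0.7744 = 14.49 lb (target 14.49 lb)
  Li2O: 156.4·0.07430 + 17.09·0.4034 = 18.51 lb (target 18.52 lb)
Glass-mass closure: net batch after ignition = 250.0 lb (the targets, summed, come to 250.0 lb; the stated basis being 250.0 lb — a pure rounding effect).
Total batch = Σ batch = 267.0 lb; ignition loss, Σ(batch × LOI) = 17.02 lb; glass ÷ batch gives a yield of 93.63%.

Revised batch per 250.0 lb glass:
  Ingredient A: 156.4 lb
  Stock B: 17.09 lb
  Material C: 39.04 lb
  Material D: 18.71 lb
  Component F: 35.76 lb
Total batch = 267.0 lb; LOI loss = 17.02 lb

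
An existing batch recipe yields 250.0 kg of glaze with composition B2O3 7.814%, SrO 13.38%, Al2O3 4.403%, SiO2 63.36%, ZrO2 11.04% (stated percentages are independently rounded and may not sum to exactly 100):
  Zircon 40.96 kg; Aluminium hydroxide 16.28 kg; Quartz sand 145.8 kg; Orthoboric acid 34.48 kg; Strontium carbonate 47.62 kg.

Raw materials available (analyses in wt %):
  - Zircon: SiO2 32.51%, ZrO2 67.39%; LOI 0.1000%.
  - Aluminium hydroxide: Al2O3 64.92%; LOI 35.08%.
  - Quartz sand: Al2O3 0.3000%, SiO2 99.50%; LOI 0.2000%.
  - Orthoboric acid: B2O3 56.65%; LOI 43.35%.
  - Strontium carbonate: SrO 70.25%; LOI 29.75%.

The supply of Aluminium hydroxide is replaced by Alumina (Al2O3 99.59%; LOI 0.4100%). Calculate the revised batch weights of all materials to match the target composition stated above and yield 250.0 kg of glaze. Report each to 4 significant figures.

Intermediates are displayed with 4-significant-digit rounding in the printout — the whole derivation maintains exact precision from start to finish. Exactly one rounding lands on every reported result; the derived quantities (yield, LOI, totals, glass mass, five oxide percentages) are computed at full float precision from the batch weights per 250.0 kg of glass, as written in problem or answer.
Per-oxide target masses for 250.0 kg glaze:
  B2O3: 7.814% × 250.0 = 19.54 kg
  SrO: 13.38% × 250.0 = 33.45 kg
  Al2O3: 4.403% × 250.0 = 11.01 kg
  SiO2: 63.36% × 250.0 = 158.4 kg
  ZrO2: 11.04% × 250.0 = 27.60 kg
Sums-versus-targets review from the weights as reported, for the quoted basis mass (delivered sums recover each target once rounding is allowed for):
  B2O3: 34.48·0.5665 = 19.53 kg (target 19.54 kg)
  SrO: 47.62·0.7025 = 33.45 kg (target 33.45 kg)
  Al2O3: 10.61·0.9959 + 145.8·0.003000 = 11.00 kg (target 11.01 kg)
  SiO2: 40.96·0.3251 + 145.8·0.9950 = 158.4 kg (target 158.4 kg)
  ZrO2: 40.96·0.6739 = 27.60 kg (target 27.60 kg)
Glass mass check: Σ batch − LOI loss = 250.0 kg (per-oxide target masses sum to 250.0 kg; versus the stated basis of 250.0 kg — any gap is answer rounding).
Batch grand total — Σ batch = 279.5 kg; Σ batch·LOI gives LOI loss = 29.49 kg; as yield: glass ÷ batch → 89.45%.

Revised batch per 250.0 kg glaze:
  Zircon: 40.96 kg
  Alumina: 10.61 kg
  Quartz sand: 145.8 kg
  Orthoboric acid: 34.48 kg
  Strontium carbonate: 47.62 kg
Total batch = 279.5 kg; LOI loss = 29.49 kg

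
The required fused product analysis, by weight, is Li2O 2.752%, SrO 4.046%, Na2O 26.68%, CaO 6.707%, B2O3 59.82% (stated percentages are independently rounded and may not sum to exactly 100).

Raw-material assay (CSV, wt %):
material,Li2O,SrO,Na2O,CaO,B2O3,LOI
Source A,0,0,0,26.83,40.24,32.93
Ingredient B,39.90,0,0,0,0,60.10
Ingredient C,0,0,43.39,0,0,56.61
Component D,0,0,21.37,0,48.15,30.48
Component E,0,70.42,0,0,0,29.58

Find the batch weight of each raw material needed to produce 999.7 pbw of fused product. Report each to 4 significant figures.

Batch per 999.7 pbw fused product:
  Source A: 249.9 pbw
  Ingredient B: 68.95 pbw
  Ingredient C: 105.9 pbw
  Component D: 1033 pbw
  Component E: 57.44 pbw
Total batch = 1515 pbw; LOI loss = 515.5 pbw; yield = 65.98%

Full precision is held through the solve; the intermediate values are shown (rounded to 4 significant figures) at each printed step; every reported value is rounded just once. Derived quantities, including yield, LOI, five oxide percentages, net glass mass, the totals, are carried from the weighed amounts per 999.7 pbw of glass in exact precision, as quoted within problem or answer.
Target oxide masses per 999.7 pbw fused product:
  Li2O: 2.752% × 999.7 = 27.51 pbw
  SrO: 4.046% × 999.7 = 40.45 pbw
  Na2O: 26.68% × 999.7 = 266.7 pbw
  CaO: 6.707% × 999.7 = 67.05 pbw
  B2O3: 59.82% × 999.7 = 598.0 pbw
Sums-versus-targets review applying the batch weights above, per the basis as stated (each sum matches its target mass inside rounding margins):
  Li2O: 68.95·0.3990 = 27.51 pbw (target 27.51 pbw)
  SrO: 57.44·0.7042 = 40.45 pbw (target 40.45 pbw)
  Na2O: 105.9·0.4339 + 1033·0.2137 = 266.7 pbw (target 266.7 pbw)
  CaO: 249.9·0.2683 = 67.05 pbw (target 67.05 pbw)
  B2O3: 249.9·0.4024 + 1033·0.4815 = 597.9 pbw (target 598.0 pbw)
Auditing the glass mass value: batch Σ − ignition loss = 999.7 pbw (the targets, summed, come to 999.7 pbw; the stated basis being 999.7 pbw — a pure rounding effect).
Batch total: Σ batch = 1515 pbw; LOI removed, Σ of batch·LOI: 515.5 pbw; yield: glass divided by total = 65.98%.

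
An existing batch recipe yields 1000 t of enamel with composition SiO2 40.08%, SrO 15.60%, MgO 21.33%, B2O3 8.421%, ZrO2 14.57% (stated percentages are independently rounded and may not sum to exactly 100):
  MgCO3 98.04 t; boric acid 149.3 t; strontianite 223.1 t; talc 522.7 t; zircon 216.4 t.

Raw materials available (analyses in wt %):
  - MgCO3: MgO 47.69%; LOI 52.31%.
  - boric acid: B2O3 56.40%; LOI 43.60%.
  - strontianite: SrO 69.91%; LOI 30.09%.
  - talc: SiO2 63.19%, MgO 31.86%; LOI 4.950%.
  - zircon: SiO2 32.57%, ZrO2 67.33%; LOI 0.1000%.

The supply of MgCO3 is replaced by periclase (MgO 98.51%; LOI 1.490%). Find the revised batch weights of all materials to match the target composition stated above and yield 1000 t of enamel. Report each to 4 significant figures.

Each numeric step keeps full precision through every step; the intermediate values appear (rounded to 4 significant digits) when written out; each reported figure includes exactly one rounding; the derived quantities, which include the totals, ignition loss, the yield, five oxide percentages, glass mass, are recomputed at full float precision, as written in either problem or answer, using the weight values for 1000 t of glass.
Target oxide masses per 1000 t enamel:
  SiO2: 40.08% × 1000 = 400.8 t
  SrO: 15.60% × 1000 = 156.0 t
  MgO: 21.33% × 1000 = 213.3 t
  B2O3: 8.421% × 1000 = 84.21 t
  ZrO2: 14.57% × 1000 = 145.7 t
Per-oxide balance check given the weights on record, against the basis in use (sum by sum, the targets are met exact up to rounding of places):
  SiO2: 522.7·0.6319 + 216.4·0.3257 = 400.8 t (target 400.8 t)
  SrO: 223.1·0.6991 = 156.0 t (target 156.0 t)
  MgO: 47.46·0.9851 + 522.7·0.3186 = 213.3 t (target 213.3 t)
  B2O3: 149.3·0.5640 = 84.21 t (target 84.21 t)
  ZrO2: 216.4·0.6733 = 145.7 t (target 145.7 t)
Glass mass check: total charge less LOI = 999.9 t (summing oxide targets gives 1000 t; with the basis standing at 1000 t — a pure rounding effect).
Whole-batch sum: Σ batch = 1159 t; ignition loss, Σ(batch × LOI) = 159.0 t; yield, glass over the total, = 86.28%.

Revised batch per 1000 t enamel:
  periclase: 47.46 t
  boric acid: 149.3 t
  strontianite: 223.1 t
  talc: 522.7 t
  zircon: 216.4 t
Total batch = 1159 t; LOI loss = 159.0 t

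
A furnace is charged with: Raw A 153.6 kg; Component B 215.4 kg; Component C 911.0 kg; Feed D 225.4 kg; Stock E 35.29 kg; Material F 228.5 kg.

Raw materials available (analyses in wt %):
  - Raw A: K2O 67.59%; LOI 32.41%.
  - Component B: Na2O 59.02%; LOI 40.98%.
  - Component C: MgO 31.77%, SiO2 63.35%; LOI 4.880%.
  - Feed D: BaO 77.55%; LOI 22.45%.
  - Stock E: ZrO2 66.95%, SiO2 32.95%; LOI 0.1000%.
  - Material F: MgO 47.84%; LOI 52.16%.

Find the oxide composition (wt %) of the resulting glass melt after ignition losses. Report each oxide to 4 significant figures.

Glass mass = 1417 kg (batch 1769 − LOI 352.3).
Composition: MgO 28.14%, K2O 7.327%, ZrO2 1.668%, SiO2 41.55%, BaO 12.34%, Na2O 8.973%

All internal work carries full precision through every step. Values along the way appear rounded to 4 significant digits. Every reported value includes exactly one rounding; all derived quantities (glass mass, LOI, yield, the six compositions, the totals) are rebuilt in full precision from the weighed amounts per 1417 kg of glass, as they appear in the problem or answer text.
Delivered oxide masses:
  MgO: 911.0·0.3177 + 228.5·0.4784 = 398.7 kg
  K2O: 153.6·0.6759 = 103.8 kg
  ZrO2: 35.29·0.6695 = 23.63 kg
  SiO2: 911.0·0.6335 + 35.29·0.3295 = 588.7 kg
  BaO: 225.4·0.7755 = 174.8 kg
  Na2O: 215.4·0.5902 = 127.1 kg
LOI: 153.6·0.3241 + 215.4·0.4098 + 911.0·0.04880 + 225.4·0.2245 + 35.29·0.001000 + 228.5·0.5216 = 352.3 kg
Resulting glass, batch − LOI: 1769 − 352.3 = 1417 kg (= the summed oxide contributions)
percent by weight: oxide/glass ×100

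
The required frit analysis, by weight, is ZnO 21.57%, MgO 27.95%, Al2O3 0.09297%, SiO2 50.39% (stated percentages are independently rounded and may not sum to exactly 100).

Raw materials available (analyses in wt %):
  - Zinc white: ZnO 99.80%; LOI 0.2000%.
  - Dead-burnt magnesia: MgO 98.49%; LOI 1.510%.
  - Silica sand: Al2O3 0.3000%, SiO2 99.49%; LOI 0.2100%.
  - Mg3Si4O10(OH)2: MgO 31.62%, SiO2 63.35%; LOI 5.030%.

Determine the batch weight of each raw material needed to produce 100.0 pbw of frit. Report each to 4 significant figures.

Batch per 100.0 pbw frit:
  Zinc white: 21.61 pbw
  Dead-burnt magnesia: 18.47 pbw
  Silica sand: 30.99 pbw
  Mg3Si4O10(OH)2: 30.87 pbw
Total batch = 101.9 pbw; LOI loss = 1.940 pbw; yield = 98.10%

Every computation runs at full float precision from first step to last — values along the way are rounded to 4 significant figures as shown; every reported value is rounded a single time. The derived quantities are recomputed using the weight values on 100.0 pbw of glass at full float precision (ignition loss, totals, glass mass, yield, the four compositions) exactly as printed in the problem or answer text.
Oxide-by-oxide targets in 100.0 pbw frit:
  ZnO: 21.57% × 100.0 = 21.57 pbw
  MgO: 27.95% × 100.0 = 27.95 pbw
  Al2O3: 0.09297% × 100.0 = 0.09297 pbw
  SiO2: 50.39% × 100.0 = 50.39 pbw
Per-oxide balance check applying the batch weights above, per the basis as stated (sum by sum, the targets are met up to rounding of the answer):
  ZnO: 21.61·0.9980 = 21.57 pbw (target 21.57 pbw)
  MgO: 18.47·0.9849 + 30.87·0.3162 = 27.95 pbw (target 27.95 pbw)
  Al2O3: 30.99·0.003000 = 0.09297 pbw (target 0.09297 pbw)
  SiO2: 30.99·0.9949 + 30.87·0.6335 = 50.39 pbw (target 50.39 pbw)
Glass-mass closure: Σ batch − LOI loss = 100.0 pbw (oxide target masses add up to 100.0 pbw; versus the stated basis of 100.0 pbw — deltas are rounding alone).
Whole-batch sum: Σ batch = 101.9 pbw; ignition loss, Σ(batch × LOI) = 1.940 pbw; yield: glass divided by total = 98.10%.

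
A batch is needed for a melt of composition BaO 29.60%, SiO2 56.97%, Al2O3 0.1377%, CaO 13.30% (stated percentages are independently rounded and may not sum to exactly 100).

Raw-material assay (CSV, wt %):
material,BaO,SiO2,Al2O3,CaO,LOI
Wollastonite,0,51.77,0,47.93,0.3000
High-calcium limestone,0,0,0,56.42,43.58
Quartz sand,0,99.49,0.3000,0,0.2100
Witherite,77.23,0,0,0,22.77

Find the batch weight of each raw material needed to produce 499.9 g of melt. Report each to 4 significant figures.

Mid-chain values are printed rounded to four significant digits on the page. The whole derivation keeps full float precision in every operation — a single rounding completes each reported result; derived quantities (LOI, the yield, the four compositions, the totals, net glass mass) are computed at full precision from the batch weights for 499.9 g of glass as they appear in problem or answer.
Oxide-by-oxide targets in 499.9 g melt:
  BaO: 29.60% × 499.9 = 148.0 g
  SiO2: 56.97% × 499.9 = 284.8 g
  Al2O3: 0.1377% × 499.9 = 0.6884 g
  CaO: 13.30% × 499.9 = 66.49 g
Oxide-by-oxide audit applying the batch weights above, for the quoted basis mass (delivered sums recover each target exact up to rounding of places):
  BaO: 191.6·0.7723 = 148.0 g (target 148.0 g)
  SiO2: 109.2·0.5177 + 229.5·0.9949 = 284.9 g (target 284.8 g)
  Al2O3: 229.5·0.003000 = 0.6885 g (target 0.6884 g)
  CaO: 109.2·0.4793 + 25.11·0.5642 = 66.51 g (target 66.49 g)
Glass-mass sanity pass: net batch after ignition = 500.0 g (the targets, summed, come to 499.9 g; versus the stated basis of 499.9 g — a pure rounding effect).
Batch grand total — Σ batch = 555.4 g; loss to ignition Σ batch·LOI = 55.38 g; yield: glass divided by total = 90.03%.

Batch per 499.9 g melt:
  Wollastonite: 109.2 g
  High-calcium limestone: 25.11 g
  Quartz sand: 229.5 g
  Witherite: 191.6 g
Total batch = 555.4 g; LOI loss = 55.38 g; yield = 90.03%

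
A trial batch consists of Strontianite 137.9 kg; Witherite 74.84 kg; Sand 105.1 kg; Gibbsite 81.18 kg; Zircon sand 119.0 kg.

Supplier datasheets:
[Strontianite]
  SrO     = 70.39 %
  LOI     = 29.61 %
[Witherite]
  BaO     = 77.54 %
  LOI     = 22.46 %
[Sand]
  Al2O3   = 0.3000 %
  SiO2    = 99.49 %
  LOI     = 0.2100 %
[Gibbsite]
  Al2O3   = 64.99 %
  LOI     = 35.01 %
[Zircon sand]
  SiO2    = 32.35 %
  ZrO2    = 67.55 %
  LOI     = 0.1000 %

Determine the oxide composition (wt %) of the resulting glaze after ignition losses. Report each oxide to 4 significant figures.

Glass mass = 431.6 kg (batch 518.0 − LOI 86.40).
Composition: BaO 13.44%, Al2O3 12.30%, SiO2 33.15%, ZrO2 18.62%, SrO 22.49%

Every computation holds full float precision all the way through — working values are displayed rounded off to 4 significant figures across the worked steps; a single rounding yields every reported value; the derived quantities are re-derived at exact precision (the five compositions, glass mass, the yield, totals, LOI) from the batch weights for 431.6 kg of glass exactly as shown in the problem or answer text.
Oxide masses out of the charge:
  BaO: 74.84·0.7754 = 58.03 kg
  Al2O3: 105.1·0.003000 + 81.18·0.6499 = 53.07 kg
  SiO2: 105.1·0.9949 + 119.0·0.3235 = 143.1 kg
  ZrO2: 119.0·0.6755 = 80.38 kg
  SrO: 137.9·0.7039 = 97.07 kg
LOI: 137.9·0.2961 + 74.84·0.2246 + 105.1·0.002100 + 81.18·0.3501 + 119.0·0.001000 = 86.40 kg
Resulting glass, batch − LOI: 518.0 − 86.40 = 431.6 kg (the oxide masses sum to this)
percent by weight: oxide/glass ×100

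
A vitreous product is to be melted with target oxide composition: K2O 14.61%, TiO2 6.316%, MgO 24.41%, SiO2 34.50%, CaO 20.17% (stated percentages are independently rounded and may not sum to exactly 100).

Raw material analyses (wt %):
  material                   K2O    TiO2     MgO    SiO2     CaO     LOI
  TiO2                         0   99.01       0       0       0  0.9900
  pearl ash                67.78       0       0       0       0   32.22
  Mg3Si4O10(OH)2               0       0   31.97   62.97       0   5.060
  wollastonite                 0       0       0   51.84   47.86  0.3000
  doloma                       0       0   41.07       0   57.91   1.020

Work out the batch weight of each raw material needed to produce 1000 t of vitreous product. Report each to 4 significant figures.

All arithmetic maintains exact precision from first step to last; working values appear (rounded to four significant figures) at each printed step — a single rounding yields every reported result. Derived quantities (ignition loss, glass mass, yield, the five compositions, the totals) are re-derived at full precision using the weight values for 1000 t of glass as given in the problem or answer text.
The oxide mass targets at 1000 t vitreous product:
  K2O: 14.61% × 1000 = 146.1 t
  TiO2: 6.316% × 1000 = 63.16 t
  MgO: 24.41% × 1000 = 244.1 t
  SiO2: 34.50% × 1000 = 345.0 t
  CaO: 20.17% × 1000 = 201.7 t
Per-oxide balance check working from each reported weight, relative to the basis at hand (summed amounts equal target values up to rounding of the answer):
  K2O: 215.6·0.6778 = 146.1 t (target 146.1 t)
  TiO2: 63.79·0.9901 = 63.16 t (target 63.16 t)
  MgO: 446.6·0.3197 + 246.7·0.4107 = 244.1 t (target 244.1 t)
  SiO2: 446.6·0.6297 + 123.0·0.5184 = 345.0 t (target 345.0 t)
  CaO: 123.0·0.4786 + 246.7·0.5791 = 201.7 t (target 201.7 t)
The glass-mass cross-check: Σ batch − LOI loss = 1000 t (the Σ of target masses is 1000 t; with the basis standing at 1000 t — gaps are rounding artifacts).
Batch total: Σ batch = 1096 t; the LOI term Σ batch·LOI equals 95.58 t; glass ÷ batch gives a yield of 91.28%.

Batch per 1000 t vitreous product:
  TiO2: 63.79 t
  pearl ash: 215.6 t
  Mg3Si4O10(OH)2: 446.6 t
  wollastonite: 123.0 t
  doloma: 246.7 t
Total batch = 1096 t; LOI loss = 95.58 t; yield = 91.28%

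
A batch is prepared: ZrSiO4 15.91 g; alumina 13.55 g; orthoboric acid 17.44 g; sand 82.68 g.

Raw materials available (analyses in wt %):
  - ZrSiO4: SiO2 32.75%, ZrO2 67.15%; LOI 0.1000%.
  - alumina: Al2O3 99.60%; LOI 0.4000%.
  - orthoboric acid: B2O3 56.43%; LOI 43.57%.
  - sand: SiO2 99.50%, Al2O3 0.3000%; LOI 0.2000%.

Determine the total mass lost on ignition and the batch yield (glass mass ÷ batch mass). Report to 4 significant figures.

LOI loss = 7.834 g; glass = 121.7 g; yield = 93.95%

Working values are displayed, rounded to four significant digits, within the worked lines — the whole derivation keeps full precision in every operation; exactly one rounding lands on each reported figure. Derived quantities, including the yield, totals, net glass mass, the four compositions, ignition loss, are carried starting from the weights per 121.7 g of glass in full precision, as quoted within the problem or answer text.
LOI of each material in turn:
  ZrSiO4: 15.91 × 0.001000 = 0.01591 g
  alumina: 13.55 × 0.004000 = 0.05420 g
  orthoboric acid: 17.44 × 0.4357 = 7.599 g
  sand: 82.68 × 0.002000 = 0.1654 g
Total LOI = 7.834 g
Glass = batch − LOI = 129.6 − 7.834 = 121.7 g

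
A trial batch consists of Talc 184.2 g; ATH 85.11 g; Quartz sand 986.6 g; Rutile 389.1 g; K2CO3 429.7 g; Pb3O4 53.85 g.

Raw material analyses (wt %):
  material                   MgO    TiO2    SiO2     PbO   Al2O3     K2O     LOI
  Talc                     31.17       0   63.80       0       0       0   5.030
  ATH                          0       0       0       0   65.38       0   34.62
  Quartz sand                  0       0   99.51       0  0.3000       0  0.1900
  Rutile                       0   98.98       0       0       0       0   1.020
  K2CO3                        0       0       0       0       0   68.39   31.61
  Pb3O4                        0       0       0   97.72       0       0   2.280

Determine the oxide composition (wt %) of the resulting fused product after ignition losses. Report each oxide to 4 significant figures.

Glass mass = 1947 g (batch 2129 − LOI 181.6).
Composition: MgO 2.949%, TiO2 19.78%, SiO2 56.46%, PbO 2.703%, Al2O3 3.010%, K2O 15.09%

In-progress results are displayed rounded to four significant figures across the worked steps. All arithmetic carries full precision at all times; a single rounding yields each reported figure — derived quantities are carried from the weighed amounts for 1947 g of glass at exact precision (glass mass, LOI, the yield, the six compositions, totals), as quoted within the problem or answer text.
Per-oxide mass from batch:
  MgO: 184.2·0.3117 = 57.42 g
  TiO2: 389.1·0.9898 = 385.1 g
  SiO2: 184.2·0.6380 + 986.6·0.9951 = 1099 g
  PbO: 53.85·0.9772 = 52.62 g
  Al2O3: 85.11·0.6538 + 986.6·0.003000 = 58.60 g
  K2O: 429.7·0.6839 = 293.9 g
LOI: 184.2·0.05030 + 85.11·0.3462 + 986.6·0.001900 + 389.1·0.01020 + 429.7·0.3161 + 53.85·0.02280 = 181.6 g
Glass = total batch minus LOI = 2129 − 181.6 = 1947 g (= Σ oxide masses)
percent share: oxide ÷ glass, ×100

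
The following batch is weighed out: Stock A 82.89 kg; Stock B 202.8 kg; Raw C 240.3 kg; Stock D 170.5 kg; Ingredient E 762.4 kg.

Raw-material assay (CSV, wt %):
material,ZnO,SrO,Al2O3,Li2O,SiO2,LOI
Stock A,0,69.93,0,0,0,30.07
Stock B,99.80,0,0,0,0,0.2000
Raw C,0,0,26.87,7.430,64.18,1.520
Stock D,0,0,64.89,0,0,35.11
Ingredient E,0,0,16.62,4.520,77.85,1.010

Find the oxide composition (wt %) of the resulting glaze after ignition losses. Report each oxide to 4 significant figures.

The working math keeps full float precision at every stage; working values are displayed rounded to four significant figures on the page — exactly one rounding goes into every reported number — derived quantities (the five compositions, yield, ignition loss, glass mass, the totals) are re-derived using the weight values on 1362 kg of glass at full float precision, exactly as shown in the problem or answer text.
Per-oxide mass from batch:
  ZnO: 202.8·0.9980 = 202.4 kg
  SrO: 82.89·0.6993 = 57.96 kg
  Al2O3: 240.3·0.2687 + 170.5·0.6489 + 762.4·0.1662 = 301.9 kg
  Li2O: 240.3·0.07430 + 762.4·0.04520 = 52.31 kg
  SiO2: 240.3·0.6418 + 762.4·0.7785 = 747.8 kg
LOI: 82.89·0.3007 + 202.8·0.002000 + 240.3·0.01520 + 170.5·0.3511 + 762.4·0.01010 = 96.55 kg
Glass = total batch minus LOI = 1459 − 96.55 = 1362 kg (consistent with Σ oxide mass)
each oxide over glass, ×100, is wt %

Glass mass = 1362 kg (batch 1459 − LOI 96.55).
Composition: ZnO 14.86%, SrO 4.255%, Al2O3 22.16%, Li2O 3.840%, SiO2 54.89%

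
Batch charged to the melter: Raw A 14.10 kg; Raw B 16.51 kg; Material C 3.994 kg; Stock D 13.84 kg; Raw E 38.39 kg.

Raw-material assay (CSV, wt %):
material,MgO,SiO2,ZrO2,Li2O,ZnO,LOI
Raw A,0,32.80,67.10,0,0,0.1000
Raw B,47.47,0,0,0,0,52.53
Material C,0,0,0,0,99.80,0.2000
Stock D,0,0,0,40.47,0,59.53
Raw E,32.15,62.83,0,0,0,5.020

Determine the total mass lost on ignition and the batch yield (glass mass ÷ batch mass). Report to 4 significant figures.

Every computation keeps exact precision through the solve. Mid-chain values are rounded to four significant digits wherever printed — exactly one rounding goes into every reported result. All derived quantities, which include yield, LOI, totals, glass mass, the five compositions, are recomputed at full precision, as given in problem or answer, starting from the weights at 67.97 kg of glass.
Material-by-material LOI:
  Raw A: 14.10 × 0.001000 = 0.01410 kg
  Raw B: 16.51 × 0.5253 = 8.673 kg
  Material C: 3.994 × 0.002000 = 0.007988 kg
  Stock D: 13.84 × 0.5953 = 8.239 kg
  Raw E: 38.39 × 0.05020 = 1.927 kg
Total LOI = 18.86 kg
Glass = batch − LOI = 86.83 − 18.86 = 67.97 kg

LOI loss = 18.86 kg; glass = 67.97 kg; yield = 78.28%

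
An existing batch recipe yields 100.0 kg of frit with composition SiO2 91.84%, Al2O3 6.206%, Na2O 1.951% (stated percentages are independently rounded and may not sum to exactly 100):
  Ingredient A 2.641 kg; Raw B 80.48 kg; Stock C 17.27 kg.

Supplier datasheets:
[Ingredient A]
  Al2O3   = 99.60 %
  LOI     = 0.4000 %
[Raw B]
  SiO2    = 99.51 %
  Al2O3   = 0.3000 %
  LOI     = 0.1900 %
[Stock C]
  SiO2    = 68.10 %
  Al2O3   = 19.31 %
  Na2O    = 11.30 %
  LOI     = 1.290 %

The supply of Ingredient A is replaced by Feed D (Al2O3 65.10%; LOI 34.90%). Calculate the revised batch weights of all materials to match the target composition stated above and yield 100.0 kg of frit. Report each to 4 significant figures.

Intermediates are shown with 4-significant-digit rounding on the page — the working math carries full precision all the way through — each reported figure is rounded just once. The derived quantities, which include glass mass, ignition loss, the totals, the three compositions, the yield, are carried at exact precision, exactly as shown in the question or the answer, using the weight values at 100.0 kg of glass.
Per-oxide target masses for 100.0 kg frit:
  SiO2: 91.84% × 100.0 = 91.84 kg
  Al2O3: 6.206% × 100.0 = 6.206 kg
  Na2O: 1.951% × 100.0 = 1.951 kg
Verifying the oxide balance with the batch weights as given, per the basis as stated (each sum matches its target mass net of answer rounding effects):
  SiO2: 80.48·0.9951 + 17.27·0.6810 = 91.85 kg (target 91.84 kg)
  Al2O3: 4.041·0.6510 + 80.48·0.003000 + 17.27·0.1931 = 6.207 kg (target 6.206 kg)
  Na2O: 17.27·0.1130 = 1.952 kg (target 1.951 kg)
Consistency of the glass mass: net batch after ignition = 100.0 kg (the Σ of target masses is 100.0 kg; stated basis 100.0 kg — rounding explains the deltas).
Batch grand total — Σ batch = 101.8 kg; ignition loss, Σ(batch × LOI) = 1.786 kg; yield = glass ÷ total batch = 98.25%.

Revised batch per 100.0 kg frit:
  Feed D: 4.041 kg
  Raw B: 80.48 kg
  Stock C: 17.27 kg
Total batch = 101.8 kg; LOI loss = 1.786 kg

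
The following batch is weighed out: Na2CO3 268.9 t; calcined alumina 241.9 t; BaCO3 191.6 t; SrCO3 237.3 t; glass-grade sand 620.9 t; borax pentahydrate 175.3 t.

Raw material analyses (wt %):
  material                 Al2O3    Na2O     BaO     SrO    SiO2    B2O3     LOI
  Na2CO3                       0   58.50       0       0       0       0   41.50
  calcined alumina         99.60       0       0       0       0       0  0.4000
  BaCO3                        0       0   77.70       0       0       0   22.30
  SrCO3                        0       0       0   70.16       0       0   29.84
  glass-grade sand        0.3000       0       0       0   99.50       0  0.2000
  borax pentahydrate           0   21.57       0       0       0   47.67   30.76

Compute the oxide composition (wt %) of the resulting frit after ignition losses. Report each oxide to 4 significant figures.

Intermediates appear (rounded to 4 significant figures) in the working; every computation maintains full precision throughout. Each reported number includes exactly one rounding — the derived quantities are recomputed from the weighed amounts per 1455 t of glass at exact precision (LOI, the six compositions, yield, net glass mass, totals) as they appear in the question or the answer.
Delivered oxide masses:
  Al2O3: 241.9·0.9960 + 620.9·0.003000 = 242.8 t
  Na2O: 268.9·0.5850 + 175.3·0.2157 = 195.1 t
  BaO: 191.6·0.7770 = 148.9 t
  SrO: 237.3·0.7016 = 166.5 t
  SiO2: 620.9·0.9950 = 617.8 t
  B2O3: 175.3·0.4767 = 83.57 t
LOI: 268.9·0.4150 + 241.9·0.004000 + 191.6·0.2230 + 237.3·0.2984 + 620.9·0.002000 + 175.3·0.3076 = 281.3 t
Resulting glass, batch − LOI: 1736 − 281.3 = 1455 t (the oxide masses sum to this)
percent share: oxide ÷ glass, ×100

Glass mass = 1455 t (batch 1736 − LOI 281.3).
Composition: Al2O3 16.69%, Na2O 13.41%, BaO 10.23%, SrO 11.45%, SiO2 42.47%, B2O3 5.745%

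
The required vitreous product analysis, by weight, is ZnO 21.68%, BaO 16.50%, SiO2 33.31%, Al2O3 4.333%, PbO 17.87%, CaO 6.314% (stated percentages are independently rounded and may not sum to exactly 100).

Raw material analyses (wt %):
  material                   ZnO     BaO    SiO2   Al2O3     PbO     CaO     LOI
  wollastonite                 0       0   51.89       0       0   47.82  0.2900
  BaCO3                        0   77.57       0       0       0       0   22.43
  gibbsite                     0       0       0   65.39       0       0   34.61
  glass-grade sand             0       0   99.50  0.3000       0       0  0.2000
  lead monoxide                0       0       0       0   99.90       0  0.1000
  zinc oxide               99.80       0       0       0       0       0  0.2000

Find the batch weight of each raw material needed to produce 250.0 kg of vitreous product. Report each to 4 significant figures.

Batch per 250.0 kg vitreous product:
  wollastonite: 33.01 kg
  BaCO3: 53.18 kg
  gibbsite: 16.26 kg
  glass-grade sand: 66.48 kg
  lead monoxide: 44.72 kg
  zinc oxide: 54.31 kg
Total batch = 268.0 kg; LOI loss = 17.94 kg; yield = 93.31%

Values along the way are displayed rounded off to 4 significant digits at each printed step — every computation maintains exact precision end to end — a single rounding finalizes each reported result; all derived quantities are computed starting from the weights on 250.0 kg of glass at exact precision (yield, LOI, six oxide percentages, totals, glass mass), precisely as stated by the problem or answer text.
Oxide mass targets, per 250.0 kg vitreous product:
  ZnO: 21.68% × 250.0 = 54.20 kg
  BaO: 16.50% × 250.0 = 41.25 kg
  SiO2: 33.31% × 250.0 = 83.28 kg
  Al2O3: 4.333% × 250.0 = 10.83 kg
  PbO: 17.87% × 250.0 = 44.68 kg
  CaO: 6.314% × 250.0 = 15.78 kg
Checking each oxide sum working from each reported weight, per the basis as stated (oxide sums agree with the targets net of answer rounding effects):
  ZnO: 54.31·0.9980 = 54.20 kg (target 54.20 kg)
  BaO: 53.18·0.7757 = 41.25 kg (target 41.25 kg)
  SiO2: 33.01·0.5189 + 66.48·0.9950 = 83.28 kg (target 83.28 kg)
  Al2O3: 16.26·0.6539 + 66.48·0.003000 = 10.83 kg (target 10.83 kg)
  PbO: 44.72·0.9990 = 44.68 kg (target 44.68 kg)
  CaO: 33.01·0.4782 = 15.79 kg (target 15.78 kg)
Auditing the glass mass value: the batch minus its LOI: 250.0 kg (per-oxide target masses sum to 250.0 kg; the stated basis being 250.0 kg — a pure rounding effect).
Adding the batch up: Σ batch = 268.0 kg; ignition loss, Σ(batch × LOI) = 17.94 kg; yield: glass divided by total = 93.31%.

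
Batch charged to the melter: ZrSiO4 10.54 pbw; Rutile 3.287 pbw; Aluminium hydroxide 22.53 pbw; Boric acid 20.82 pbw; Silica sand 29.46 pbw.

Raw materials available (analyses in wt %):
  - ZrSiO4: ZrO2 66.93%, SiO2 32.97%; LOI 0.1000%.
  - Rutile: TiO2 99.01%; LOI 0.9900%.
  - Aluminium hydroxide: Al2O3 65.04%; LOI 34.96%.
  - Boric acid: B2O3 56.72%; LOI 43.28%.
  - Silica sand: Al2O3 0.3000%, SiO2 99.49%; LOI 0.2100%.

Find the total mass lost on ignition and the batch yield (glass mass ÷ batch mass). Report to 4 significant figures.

LOI loss = 16.99 pbw; glass = 69.64 pbw; yield = 80.39%

Each numeric step runs at exact precision through the solve; in-progress results appear rounded to 4 significant figures alongside each step — each reported number sees exactly one rounding. The derived quantities are recomputed in full float precision (the yield, net glass mass, the five compositions, the totals, LOI) from the batch weights on 69.64 pbw of glass as given in the problem or answer text.
Loss on ignition, line by line:
  ZrSiO4: 10.54 × 0.001000 = 0.01054 pbw
  Rutile: 3.287 × 0.009900 = 0.03254 pbw
  Aluminium hydroxide: 22.53 × 0.3496 = 7.876 pbw
  Boric acid: 20.82 × 0.4328 = 9.011 pbw
  Silica sand: 29.46 × 0.002100 = 0.06187 pbw
Total LOI = 16.99 pbw
Glass = batch − LOI = 86.64 − 16.99 = 69.64 pbw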